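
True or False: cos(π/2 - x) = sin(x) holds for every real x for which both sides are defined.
True.

Claim: cos(π/2 - x) = sin(x).
Reasoning: Use cos(u - v) = cos(u)cos(v) + sin(u)sin(v) with u = π/2, v = x: cos(π/2)cos(x) + sin(π/2)sin(x) = 0·cos(x) + 1·sin(x) = sin(x).
So the two sides agree for every real x for which both sides are defined.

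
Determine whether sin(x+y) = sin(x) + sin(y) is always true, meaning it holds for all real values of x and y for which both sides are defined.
Claim: sin(x+y) = sin(x) + sin(y).
Test a specific point where both sides are defined: x = -π/2, y = -π/6.
LHS = sin(x+y) ≈ -0.8660
RHS = sin(x) + sin(y) ≈ -1.5000
Since -0.8660 ≠ -1.5000, the equation fails at this point, so it cannot hold for all real values of x and y for which both sides are defined.
The correct expansion is sin(x+y) = sin(x)cos(y) + cos(x)sin(y); sine is not additive.

Conclusion: No, this is NOT an identity.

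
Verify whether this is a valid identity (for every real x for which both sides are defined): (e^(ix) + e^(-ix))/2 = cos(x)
Claim: (e^(ix) + e^(-ix))/2 = cos(x).
Reasoning: By Euler's formula e^(ix) = cos(x) + i·sin(x) and e^(-ix) = cos(x) - i·sin(x). Adding cancels the sine terms: e^(ix) + e^(-ix) = 2cos(x); divide by 2.
So the two sides agree for every real x for which both sides are defined.

Conclusion: Yes, this is an identity.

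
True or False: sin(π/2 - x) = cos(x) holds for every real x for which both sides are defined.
Claim: sin(π/2 - x) = cos(x).
Reasoning: Use sin(u - v) = sin(u)cos(v) - cos(u)sin(v) with u = π/2, v = x: sin(π/2)cos(x) - cos(π/2)sin(x) = 1·cos(x) - 0·sin(x) = cos(x).
So the two sides agree for every real x for which both sides are defined.

Conclusion: True.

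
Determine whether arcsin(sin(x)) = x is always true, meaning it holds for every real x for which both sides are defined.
No, this is NOT an identity.

Claim: arcsin(sin(x)) = x.
Test a specific point where both sides are defined: x = 3π/4.
LHS = arcsin(sin(x)) ≈ 0.7854
RHS = x ≈ 2.3562
Since 0.7854 ≠ 2.3562, the equation fails at this point, so it cannot hold for every real x for which both sides are defined.
arcsin only returns values in [-π/2, π/2], so arcsin(sin(x)) = x holds only for x in that interval, not for all real x.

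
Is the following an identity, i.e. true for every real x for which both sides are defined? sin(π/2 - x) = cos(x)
Yes, this is an identity.

Claim: sin(π/2 - x) = cos(x).
Reasoning: Use sin(u - v) = sin(u)cos(v) - cos(u)sin(v) with u = π/2, v = x: sin(π/2)cos(x) - cos(π/2)sin(x) = 1·cos(x) - 0·sin(x) = cos(x).
So the two sides agree for every real x for which both sides are defined.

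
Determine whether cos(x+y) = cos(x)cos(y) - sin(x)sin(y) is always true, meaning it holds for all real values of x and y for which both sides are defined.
Claim: cos(x+y) = cos(x)cos(y) - sin(x)sin(y).
Reasoning: By Euler's formula e^(i(x+y)) = e^(ix)·e^(iy) = (cos x + i·sin x)(cos y + i·sin y). The real part of the left side is cos(x+y); the real part of the product is cos(x)cos(y) - sin(x)sin(y) (since i·i = -1).
So the two sides agree for all real values of x and y for which both sides are defined.

Conclusion: Yes, this is an identity.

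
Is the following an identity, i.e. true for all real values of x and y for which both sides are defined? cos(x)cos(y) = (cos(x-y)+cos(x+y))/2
Claim: cos(x)cos(y) = (cos(x-y)+cos(x+y))/2.
Reasoning: cos(x-y) = cos(x)cos(y) + sin(x)sin(y) and cos(x+y) = cos(x)cos(y) - sin(x)sin(y). Adding, cos(x-y) + cos(x+y) = 2cos(x)cos(y); divide by 2.
So the two sides agree for all real values of x and y for which both sides are defined.

Conclusion: Yes, this is an identity.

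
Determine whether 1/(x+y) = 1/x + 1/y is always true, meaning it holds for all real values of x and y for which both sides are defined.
Claim: 1/(x+y) = 1/x + 1/y.
Test a specific point where both sides are defined: x = 1/2, y = -1.
LHS = 1/(x+y) ≈ -2.0000
RHS = 1/x + 1/y ≈ 1.0000
Since -2.0000 ≠ 1.0000, the equation fails at this point, so it cannot hold for all real values of x and y for which both sides are defined.
1/x + 1/y = (x+y)/(xy), which is not 1/(x+y).

Conclusion: No, this is NOT an identity.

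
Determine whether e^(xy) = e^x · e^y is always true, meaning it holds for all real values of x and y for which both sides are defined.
Claim: e^(xy) = e^x · e^y.
Test a specific point where both sides are defined: x = 1/2, y = 4.
LHS = e^(xy) ≈ 7.3891
RHS = e^x · e^y ≈ 90.0171
Since 7.3891 ≠ 90.0171, the equation fails at this point, so it cannot hold for all real values of x and y for which both sides are defined.
e^x · e^y = e^(x+y), not e^(xy).

Conclusion: No, this is NOT an identity.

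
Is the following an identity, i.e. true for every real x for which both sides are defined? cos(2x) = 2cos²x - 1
Claim: cos(2x) = 2cos²x - 1.
Reasoning: cos(2x) = cos²x - sin²x. Replace sin²x by 1 - cos²x: cos²x - (1 - cos²x) = 2cos²x - 1.
So the two sides agree for every real x for which both sides are defined.

Conclusion: Yes, this is an identity.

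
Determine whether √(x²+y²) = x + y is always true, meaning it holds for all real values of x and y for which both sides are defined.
No, this is NOT an identity.

Claim: √(x²+y²) = x + y.
Test a specific point where both sides are defined: x = 3/2, y = 3/2.
LHS = √(x²+y²) ≈ 2.1213
RHS = x + y ≈ 3.0000
Since 2.1213 ≠ 3.0000, the equation fails at this point, so it cannot hold for all real values of x and y for which both sides are defined.
(x+y)² = x² + 2xy + y², not x² + y², so the square root does not split this way.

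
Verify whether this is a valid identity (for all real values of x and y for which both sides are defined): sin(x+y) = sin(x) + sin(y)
No, this is NOT an identity.

Claim: sin(x+y) = sin(x) + sin(y).
Test a specific point where both sides are defined: x = π/2, y = -π/6.
LHS = sin(x+y) ≈ 0.8660
RHS = sin(x) + sin(y) ≈ 0.5000
Since 0.8660 ≠ 0.5000, the equation fails at this point, so it cannot hold for all real values of x and y for which both sides are defined.
The correct expansion is sin(x+y) = sin(x)cos(y) + cos(x)sin(y); sine is not additive.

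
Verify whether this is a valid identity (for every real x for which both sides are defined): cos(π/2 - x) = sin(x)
Claim: cos(π/2 - x) = sin(x).
Reasoning: Use cos(u - v) = cos(u)cos(v) + sin(u)sin(v) with u = π/2, v = x: cos(π/2)cos(x) + sin(π/2)sin(x) = 0·cos(x) + 1·sin(x) = sin(x).
So the two sides agree for every real x for which both sides are defined.

Conclusion: Yes, this is an identity.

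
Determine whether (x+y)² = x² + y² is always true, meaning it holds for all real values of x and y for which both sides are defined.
No, this is NOT an identity.

Claim: (x+y)² = x² + y².
Test a specific point where both sides are defined: x = 4, y = 5.
LHS = (x+y)² ≈ 81.0000
RHS = x² + y² ≈ 41.0000
Since 81.0000 ≠ 41.0000, the equation fails at this point, so it cannot hold for all real values of x and y for which both sides are defined.
The correct expansion is (x+y)² = x² + 2xy + y²; the cross term 2xy is missing.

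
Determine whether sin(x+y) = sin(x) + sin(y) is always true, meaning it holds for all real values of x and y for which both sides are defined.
Claim: sin(x+y) = sin(x) + sin(y).
Test a specific point where both sides are defined: x = π, y = 3π/4.
LHS = sin(x+y) ≈ -0.7071
RHS = sin(x) + sin(y) ≈ 0.7071
Since -0.7071 ≠ 0.7071, the equation fails at this point, so it cannot hold for all real values of x and y for which both sides are defined.
The correct expansion is sin(x+y) = sin(x)cos(y) + cos(x)sin(y); sine is not additive.

Conclusion: No, this is NOT an identity.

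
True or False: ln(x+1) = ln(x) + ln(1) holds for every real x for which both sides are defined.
Claim: ln(x+1) = ln(x) + ln(1).
Test a specific point where both sides are defined: x = 5.
LHS = ln(x+1) ≈ 1.7918
RHS = ln(x) + ln(1) ≈ 1.6094
Since 1.7918 ≠ 1.6094, the equation fails at this point, so it cannot hold for every real x for which both sides are defined.
ln(1) = 0, so the right side is just ln(x), which differs from ln(x+1).

Conclusion: False.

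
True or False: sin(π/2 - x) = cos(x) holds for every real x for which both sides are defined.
True.

Claim: sin(π/2 - x) = cos(x).
Reasoning: Use sin(u - v) = sin(u)cos(v) - cos(u)sin(v) with u = π/2, v = x: sin(π/2)cos(x) - cos(π/2)sin(x) = 1·cos(x) - 0·sin(x) = cos(x).
So the two sides agree for every real x for which both sides are defined.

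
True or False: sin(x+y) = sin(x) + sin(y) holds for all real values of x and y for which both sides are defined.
Claim: sin(x+y) = sin(x) + sin(y).
Test a specific point where both sides are defined: x = 3π/4, y = -π/3.
LHS = sin(x+y) ≈ 0.9659
RHS = sin(x) + sin(y) ≈ -0.1589
Since 0.9659 ≠ -0.1589, the equation fails at this point, so it cannot hold for all real values of x and y for which both sides are defined.
The correct expansion is sin(x+y) = sin(x)cos(y) + cos(x)sin(y); sine is not additive.

Conclusion: False.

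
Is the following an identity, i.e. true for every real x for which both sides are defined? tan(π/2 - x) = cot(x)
Yes, this is an identity.

Claim: tan(π/2 - x) = cot(x).
Reasoning: tan(π/2 - x) = sin(π/2 - x)/cos(π/2 - x) = cos(x)/sin(x) = cot(x), using the cofunction identities sin(π/2 - x) = cos(x) and cos(π/2 - x) = sin(x).
So the two sides agree for every real x for which both sides are defined.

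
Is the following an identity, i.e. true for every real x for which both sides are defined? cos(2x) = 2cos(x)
No, this is NOT an identity.

Claim: cos(2x) = 2cos(x).
Test a specific point where both sides are defined: x = 3π/4.
LHS = cos(2x) ≈ 0.0000
RHS = 2cos(x) ≈ -1.4142
Since 0.0000 ≠ -1.4142, the equation fails at this point, so it cannot hold for every real x for which both sides are defined.
The correct double-angle formula is cos(2x) = cos²x - sin²x.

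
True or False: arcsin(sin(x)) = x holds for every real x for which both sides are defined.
False.

Claim: arcsin(sin(x)) = x.
Test a specific point where both sides are defined: x = 3π/4.
LHS = arcsin(sin(x)) ≈ 0.7854
RHS = x ≈ 2.3562
Since 0.7854 ≠ 2.3562, the equation fails at this point, so it cannot hold for every real x for which both sides are defined.
arcsin only returns values in [-π/2, π/2], so arcsin(sin(x)) = x holds only for x in that interval, not for all real x.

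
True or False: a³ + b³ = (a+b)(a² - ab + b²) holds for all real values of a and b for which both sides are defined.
Claim: a³ + b³ = (a+b)(a² - ab + b²).
Reasoning: Expand the right side: (a+b)(a² - ab + b²) = a³ - a²b + ab² + a²b - ab² + b³ = a³ + b³ (the middle terms cancel in pairs).
So the two sides agree for all real values of a and b for which both sides are defined.

Conclusion: True.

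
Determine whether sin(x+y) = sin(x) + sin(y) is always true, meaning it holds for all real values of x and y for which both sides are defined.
Claim: sin(x+y) = sin(x) + sin(y).
Test a specific point where both sides are defined: x = π/3, y = π/2.
LHS = sin(x+y) ≈ 0.5000
RHS = sin(x) + sin(y) ≈ 1.8660
Since 0.5000 ≠ 1.8660, the equation fails at this point, so it cannot hold for all real values of x and y for which both sides are defined.
The correct expansion is sin(x+y) = sin(x)cos(y) + cos(x)sin(y); sine is not additive.

Conclusion: No, this is NOT an identity.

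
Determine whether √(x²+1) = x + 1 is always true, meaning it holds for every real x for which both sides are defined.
Claim: √(x²+1) = x + 1.
Test a specific point where both sides are defined: x = 1/2.
LHS = √(x²+1) ≈ 1.1180
RHS = x + 1 ≈ 1.5000
Since 1.1180 ≠ 1.5000, the equation fails at this point, so it cannot hold for every real x for which both sides are defined.
(x+1)² = x² + 2x + 1 ≠ x² + 1 unless x = 0.

Conclusion: No, this is NOT an identity.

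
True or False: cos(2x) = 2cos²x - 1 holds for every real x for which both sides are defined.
Claim: cos(2x) = 2cos²x - 1.
Reasoning: cos(2x) = cos²x - sin²x. Replace sin²x by 1 - cos²x: cos²x - (1 - cos²x) = 2cos²x - 1.
So the two sides agree for every real x for which both sides are defined.

Conclusion: True.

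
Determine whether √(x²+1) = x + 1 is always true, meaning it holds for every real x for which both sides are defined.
Claim: √(x²+1) = x + 1.
Test a specific point where both sides are defined: x = 2.
LHS = √(x²+1) ≈ 2.2361
RHS = x + 1 ≈ 3.0000
Since 2.2361 ≠ 3.0000, the equation fails at this point, so it cannot hold for every real x for which both sides are defined.
(x+1)² = x² + 2x + 1 ≠ x² + 1 unless x = 0.

Conclusion: No, this is NOT an identity.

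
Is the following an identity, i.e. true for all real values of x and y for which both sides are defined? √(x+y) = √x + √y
No, this is NOT an identity.

Claim: √(x+y) = √x + √y.
Test a specific point where both sides are defined: x = 1/2, y = 4.
LHS = √(x+y) ≈ 2.1213
RHS = √x + √y ≈ 2.7071
Since 2.1213 ≠ 2.7071, the equation fails at this point, so it cannot hold for all real values of x and y for which both sides are defined.
Squaring the right side gives x + 2√(xy) + y, not x + y.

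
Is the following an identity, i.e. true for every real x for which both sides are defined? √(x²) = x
Claim: √(x²) = x.
Test a specific point where both sides are defined: x = -1.
LHS = √(x²) ≈ 1.0000
RHS = x ≈ -1.0000
Since 1.0000 ≠ -1.0000, the equation fails at this point, so it cannot hold for every real x for which both sides are defined.
√(x²) = |x|, which differs from x whenever x < 0 (both sides are defined for every real x).

Conclusion: No, this is NOT an identity.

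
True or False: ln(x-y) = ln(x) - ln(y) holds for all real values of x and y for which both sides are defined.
False.

Claim: ln(x-y) = ln(x) - ln(y).
Test a specific point where both sides are defined: x = 4, y = 1.
LHS = ln(x-y) ≈ 1.0986
RHS = ln(x) - ln(y) ≈ 1.3863
Since 1.0986 ≠ 1.3863, the equation fails at this point, so it cannot hold for all real values of x and y for which both sides are defined.
ln(x) - ln(y) = ln(x/y), not ln(x-y).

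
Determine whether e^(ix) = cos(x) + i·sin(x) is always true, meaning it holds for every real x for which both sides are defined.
Yes, this is an identity.

Claim: e^(ix) = cos(x) + i·sin(x).
Reasoning: Euler's formula. Expand e^(ix) = Σ (ix)^k / k!. Since i² = -1, the even-k terms are Σ (-1)^m x^(2m)/(2m)! = cos(x) and the odd-k terms are i · Σ (-1)^m x^(2m+1)/(2m+1)! = i·sin(x).
So the two sides agree for every real x for which both sides are defined.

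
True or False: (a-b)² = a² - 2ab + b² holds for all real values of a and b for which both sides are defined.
Claim: (a-b)² = a² - 2ab + b².
Reasoning: Expand: (a-b)² = (a-b)(a-b) = a·a - a·b - b·a + b·b = a² - 2ab + b².
So the two sides agree for all real values of a and b for which both sides are defined.

Conclusion: True.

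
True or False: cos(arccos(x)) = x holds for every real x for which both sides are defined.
Claim: cos(arccos(x)) = x.
Reasoning: For -1 ≤ x ≤ 1 (where arccos is defined), arccos(x) is by definition an angle whose cosine equals x. Taking the cosine of that angle returns x. (Note the other order, arccos(cos x) = x, is NOT an identity.)
So the two sides agree for every real x for which both sides are defined.

Conclusion: True.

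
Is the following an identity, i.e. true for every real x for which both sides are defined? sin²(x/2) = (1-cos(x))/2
Claim: sin²(x/2) = (1-cos(x))/2.
Reasoning: Use cos(2θ) = 1 - 2sin²θ with θ = x/2: cos(x) = 1 - 2sin²(x/2). Solving for sin²(x/2) gives (1 - cos(x))/2.
So the two sides agree for every real x for which both sides are defined.

Conclusion: Yes, this is an identity.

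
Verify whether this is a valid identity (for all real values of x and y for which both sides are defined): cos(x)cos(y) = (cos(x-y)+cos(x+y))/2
Claim: cos(x)cos(y) = (cos(x-y)+cos(x+y))/2.
Reasoning: cos(x-y) = cos(x)cos(y) + sin(x)sin(y) and cos(x+y) = cos(x)cos(y) - sin(x)sin(y). Adding, cos(x-y) + cos(x+y) = 2cos(x)cos(y); divide by 2.
So the two sides agree for all real values of x and y for which both sides are defined.

Conclusion: Yes, this is an identity.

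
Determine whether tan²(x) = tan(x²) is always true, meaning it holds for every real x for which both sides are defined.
Claim: tan²(x) = tan(x²).
Test a specific point where both sides are defined: x = π.
LHS = tan²(x) ≈ 0.0000
RHS = tan(x²) ≈ 0.4767
Since 0.0000 ≠ 0.4767, the equation fails at this point, so it cannot hold for every real x for which both sides are defined.
tan²(x) means (tan x)², squaring the output; tan(x²) squares the input. These are different functions.

Conclusion: No, this is NOT an identity.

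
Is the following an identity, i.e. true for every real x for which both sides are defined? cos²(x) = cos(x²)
No, this is NOT an identity.

Claim: cos²(x) = cos(x²).
Test a specific point where both sides are defined: x = π/6.
LHS = cos²(x) ≈ 0.7500
RHS = cos(x²) ≈ 0.9627
Since 0.7500 ≠ 0.9627, the equation fails at this point, so it cannot hold for every real x for which both sides are defined.
cos²(x) means (cos x)², squaring the output; cos(x²) squares the input. These are different functions.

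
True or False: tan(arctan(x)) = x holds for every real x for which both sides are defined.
Claim: tan(arctan(x)) = x.
Reasoning: For every real x, arctan(x) is by definition the angle in (-π/2, π/2) whose tangent equals x. Taking the tangent of that angle returns x.
So the two sides agree for every real x for which both sides are defined.

Conclusion: True.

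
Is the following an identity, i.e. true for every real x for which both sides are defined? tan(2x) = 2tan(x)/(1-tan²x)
Yes, this is an identity.

Claim: tan(2x) = 2tan(x)/(1-tan²x).
Reasoning: tan(2x) = sin(2x)/cos(2x) = 2sin(x)cos(x) / (cos²x - sin²x). Divide numerator and denominator by cos²x: 2tan(x) / (1 - tan²x).
So the two sides agree for every real x for which both sides are defined.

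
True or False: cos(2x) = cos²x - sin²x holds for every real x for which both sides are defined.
Claim: cos(2x) = cos²x - sin²x.
Reasoning: Put y = x in the addition formula cos(x+y) = cos(x)cos(y) - sin(x)sin(y): cos(2x) = cos²x - sin²x.
So the two sides agree for every real x for which both sides are defined.

Conclusion: True.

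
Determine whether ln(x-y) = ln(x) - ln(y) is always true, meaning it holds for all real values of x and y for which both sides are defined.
Claim: ln(x-y) = ln(x) - ln(y).
Test a specific point where both sides are defined: x = 2, y = 1/2.
LHS = ln(x-y) ≈ 0.4055
RHS = ln(x) - ln(y) ≈ 1.3863
Since 0.4055 ≠ 1.3863, the equation fails at this point, so it cannot hold for all real values of x and y for which both sides are defined.
ln(x) - ln(y) = ln(x/y), not ln(x-y).

Conclusion: No, this is NOT an identity.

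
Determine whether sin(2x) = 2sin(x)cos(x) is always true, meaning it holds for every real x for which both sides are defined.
Yes, this is an identity.

Claim: sin(2x) = 2sin(x)cos(x).
Reasoning: Put y = x in the addition formula sin(x+y) = sin(x)cos(y) + cos(x)sin(y): sin(2x) = sin(x)cos(x) + cos(x)sin(x) = 2sin(x)cos(x).
So the two sides agree for every real x for which both sides are defined.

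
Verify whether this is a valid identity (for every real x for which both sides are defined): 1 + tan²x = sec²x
Claim: 1 + tan²x = sec²x.
Reasoning: Start from sin²x + cos²x = 1 and divide every term by cos²x (allowed wherever tan x and sec x are defined): tan²x + 1 = 1/cos²x = sec²x.
So the two sides agree for every real x for which both sides are defined.

Conclusion: Yes, this is an identity.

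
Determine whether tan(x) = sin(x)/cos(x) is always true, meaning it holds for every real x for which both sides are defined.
Claim: tan(x) = sin(x)/cos(x).
Reasoning: For an angle x whose terminal point on the unit circle is (cos x, sin x), tan(x) is defined as the ratio (second coordinate)/(first coordinate) = sin(x)/cos(x), wherever cos(x) ≠ 0.
So the two sides agree for every real x for which both sides are defined.

Conclusion: Yes, this is an identity.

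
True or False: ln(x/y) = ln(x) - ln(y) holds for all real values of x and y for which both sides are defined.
True.

Claim: ln(x/y) = ln(x) - ln(y).
Reasoning: Both sides are simultaneously defined only when x, y > 0. Write x = e^p, y = e^q. Then x/y = e^(p-q), so ln(x/y) = p - q = ln(x) - ln(y).
So the two sides agree for all real values of x and y for which both sides are defined.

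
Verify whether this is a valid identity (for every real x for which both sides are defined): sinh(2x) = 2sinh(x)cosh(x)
Yes, this is an identity.

Claim: sinh(2x) = 2sinh(x)cosh(x).
Reasoning: 2sinh(x)cosh(x) = 2 · (e^x - e^-x)/2 · (e^x + e^-x)/2 = (e^(2x) - e^(-2x))/2 = sinh(2x).
So the two sides agree for every real x for which both sides are defined.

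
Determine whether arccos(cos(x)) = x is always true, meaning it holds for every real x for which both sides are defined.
No, this is NOT an identity.

Claim: arccos(cos(x)) = x.
Test a specific point where both sides are defined: x = -π/3.
LHS = arccos(cos(x)) ≈ 1.0472
RHS = x ≈ -1.0472
Since 1.0472 ≠ -1.0472, the equation fails at this point, so it cannot hold for every real x for which both sides are defined.
arccos only returns values in [0, π], so arccos(cos(x)) = x holds only for x in that interval, not for all real x.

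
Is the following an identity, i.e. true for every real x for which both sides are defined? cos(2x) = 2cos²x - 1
Claim: cos(2x) = 2cos²x - 1.
Reasoning: cos(2x) = cos²x - sin²x. Replace sin²x by 1 - cos²x: cos²x - (1 - cos²x) = 2cos²x - 1.
So the two sides agree for every real x for which both sides are defined.

Conclusion: Yes, this is an identity.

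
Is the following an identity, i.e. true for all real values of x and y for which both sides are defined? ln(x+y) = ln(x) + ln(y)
Claim: ln(x+y) = ln(x) + ln(y).
Test a specific point where both sides are defined: x = 2, y = 1/2.
LHS = ln(x+y) ≈ 0.9163
RHS = ln(x) + ln(y) ≈ 0.0000
Since 0.9163 ≠ 0.0000, the equation fails at this point, so it cannot hold for all real values of x and y for which both sides are defined.
ln(x) + ln(y) = ln(xy), not ln(x+y).

Conclusion: No, this is NOT an identity.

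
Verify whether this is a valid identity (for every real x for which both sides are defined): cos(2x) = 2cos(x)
No, this is NOT an identity.

Claim: cos(2x) = 2cos(x).
Test a specific point where both sides are defined: x = 3π/4.
LHS = cos(2x) ≈ 0.0000
RHS = 2cos(x) ≈ -1.4142
Since 0.0000 ≠ -1.4142, the equation fails at this point, so it cannot hold for every real x for which both sides are defined.
The correct double-angle formula is cos(2x) = cos²x - sin²x.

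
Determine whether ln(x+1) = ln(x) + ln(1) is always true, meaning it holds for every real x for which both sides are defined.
Claim: ln(x+1) = ln(x) + ln(1).
Test a specific point where both sides are defined: x = 1.
LHS = ln(x+1) ≈ 0.6931
RHS = ln(x) + ln(1) ≈ 0.0000
Since 0.6931 ≠ 0.0000, the equation fails at this point, so it cannot hold for every real x for which both sides are defined.
ln(1) = 0, so the right side is just ln(x), which differs from ln(x+1).

Conclusion: No, this is NOT an identity.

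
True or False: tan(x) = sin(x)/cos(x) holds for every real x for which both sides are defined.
True.

Claim: tan(x) = sin(x)/cos(x).
Reasoning: For an angle x whose terminal point on the unit circle is (cos x, sin x), tan(x) is defined as the ratio (second coordinate)/(first coordinate) = sin(x)/cos(x), wherever cos(x) ≠ 0.
So the two sides agree for every real x for which both sides are defined.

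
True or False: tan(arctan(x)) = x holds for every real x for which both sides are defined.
True.

Claim: tan(arctan(x)) = x.
Reasoning: For every real x, arctan(x) is by definition the angle in (-π/2, π/2) whose tangent equals x. Taking the tangent of that angle returns x.
So the two sides agree for every real x for which both sides are defined.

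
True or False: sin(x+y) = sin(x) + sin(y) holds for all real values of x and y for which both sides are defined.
Claim: sin(x+y) = sin(x) + sin(y).
Test a specific point where both sides are defined: x = -π/3, y = -π/6.
LHS = sin(x+y) ≈ -1.0000
RHS = sin(x) + sin(y) ≈ -1.3660
Since -1.0000 ≠ -1.3660, the equation fails at this point, so it cannot hold for all real values of x and y for which both sides are defined.
The correct expansion is sin(x+y) = sin(x)cos(y) + cos(x)sin(y); sine is not additive.

Conclusion: False.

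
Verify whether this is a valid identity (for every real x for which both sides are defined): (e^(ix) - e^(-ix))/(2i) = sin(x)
Claim: (e^(ix) - e^(-ix))/(2i) = sin(x).
Reasoning: By Euler's formula e^(ix) = cos(x) + i·sin(x) and e^(-ix) = cos(x) - i·sin(x). Subtracting cancels the cosine terms: e^(ix) - e^(-ix) = 2i·sin(x); divide by 2i.
So the two sides agree for every real x for which both sides are defined.

Conclusion: Yes, this is an identity.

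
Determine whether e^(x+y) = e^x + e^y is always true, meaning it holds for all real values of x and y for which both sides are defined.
Claim: e^(x+y) = e^x + e^y.
Test a specific point where both sides are defined: x = -2, y = 2.
LHS = e^(x+y) ≈ 1.0000
RHS = e^x + e^y ≈ 7.5244
Since 1.0000 ≠ 7.5244, the equation fails at this point, so it cannot hold for all real values of x and y for which both sides are defined.
The correct rule is e^(x+y) = e^x · e^y (a product, not a sum).

Conclusion: No, this is NOT an identity.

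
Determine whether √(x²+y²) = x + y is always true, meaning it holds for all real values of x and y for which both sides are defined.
No, this is NOT an identity.

Claim: √(x²+y²) = x + y.
Test a specific point where both sides are defined: x = -1, y = 1.
LHS = √(x²+y²) ≈ 1.4142
RHS = x + y ≈ 0.0000
Since 1.4142 ≠ 0.0000, the equation fails at this point, so it cannot hold for all real values of x and y for which both sides are defined.
(x+y)² = x² + 2xy + y², not x² + y², so the square root does not split this way.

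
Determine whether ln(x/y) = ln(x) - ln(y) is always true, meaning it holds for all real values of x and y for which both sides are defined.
Yes, this is an identity.

Claim: ln(x/y) = ln(x) - ln(y).
Reasoning: Both sides are simultaneously defined only when x, y > 0. Write x = e^p, y = e^q. Then x/y = e^(p-q), so ln(x/y) = p - q = ln(x) - ln(y).
So the two sides agree for all real values of x and y for which both sides are defined.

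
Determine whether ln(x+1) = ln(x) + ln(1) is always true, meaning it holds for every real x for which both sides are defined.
No, this is NOT an identity.

Claim: ln(x+1) = ln(x) + ln(1).
Test a specific point where both sides are defined: x = 3.
LHS = ln(x+1) ≈ 1.3863
RHS = ln(x) + ln(1) ≈ 1.0986
Since 1.3863 ≠ 1.0986, the equation fails at this point, so it cannot hold for every real x for which both sides are defined.
ln(1) = 0, so the right side is just ln(x), which differs from ln(x+1).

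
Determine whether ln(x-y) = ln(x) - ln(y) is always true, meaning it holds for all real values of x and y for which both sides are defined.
No, this is NOT an identity.

Claim: ln(x-y) = ln(x) - ln(y).
Test a specific point where both sides are defined: x = 4, y = 3/2.
LHS = ln(x-y) ≈ 0.9163
RHS = ln(x) - ln(y) ≈ 0.9808
Since 0.9163 ≠ 0.9808, the equation fails at this point, so it cannot hold for all real values of x and y for which both sides are defined.
ln(x) - ln(y) = ln(x/y), not ln(x-y).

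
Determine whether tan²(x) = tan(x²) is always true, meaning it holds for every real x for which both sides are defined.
Claim: tan²(x) = tan(x²).
Test a specific point where both sides are defined: x = -π/6.
LHS = tan²(x) ≈ 0.3333
RHS = tan(x²) ≈ 0.2812
Since 0.3333 ≠ 0.2812, the equation fails at this point, so it cannot hold for every real x for which both sides are defined.
tan²(x) means (tan x)², squaring the output; tan(x²) squares the input. These are different functions.

Conclusion: No, this is NOT an identity.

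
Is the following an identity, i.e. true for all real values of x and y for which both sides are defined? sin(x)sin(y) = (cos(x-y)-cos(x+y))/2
Claim: sin(x)sin(y) = (cos(x-y)-cos(x+y))/2.
Reasoning: cos(x-y) = cos(x)cos(y) + sin(x)sin(y) and cos(x+y) = cos(x)cos(y) - sin(x)sin(y). Subtracting, cos(x-y) - cos(x+y) = 2sin(x)sin(y); divide by 2.
So the two sides agree for all real values of x and y for which both sides are defined.

Conclusion: Yes, this is an identity.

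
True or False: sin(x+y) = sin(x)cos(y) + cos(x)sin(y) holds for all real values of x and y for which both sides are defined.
True.

Claim: sin(x+y) = sin(x)cos(y) + cos(x)sin(y).
Reasoning: By Euler's formula e^(i(x+y)) = e^(ix)·e^(iy) = (cos x + i·sin x)(cos y + i·sin y). The imaginary part of the left side is sin(x+y); the imaginary part of the product is sin(x)cos(y) + cos(x)sin(y).
So the two sides agree for all real values of x and y for which both sides are defined.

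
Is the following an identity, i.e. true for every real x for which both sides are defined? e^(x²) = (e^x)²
No, this is NOT an identity.

Claim: e^(x²) = (e^x)².
Test a specific point where both sides are defined: x = -2.
LHS = e^(x²) ≈ 54.5982
RHS = (e^x)² ≈ 0.0183
Since 54.5982 ≠ 0.0183, the equation fails at this point, so it cannot hold for every real x for which both sides are defined.
(e^x)² = e^(2x), and 2x ≠ x² in general.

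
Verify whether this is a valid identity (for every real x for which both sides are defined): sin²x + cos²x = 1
Claim: sin²x + cos²x = 1.
Reasoning: The point (cos x, sin x) lies on the unit circle X² + Y² = 1, so cos²x + sin²x = 1 for every real x.
So the two sides agree for every real x for which both sides are defined.

Conclusion: Yes, this is an identity.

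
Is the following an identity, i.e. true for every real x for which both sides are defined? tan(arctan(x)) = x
Claim: tan(arctan(x)) = x.
Reasoning: For every real x, arctan(x) is by definition the angle in (-π/2, π/2) whose tangent equals x. Taking the tangent of that angle returns x.
So the two sides agree for every real x for which both sides are defined.

Conclusion: Yes, this is an identity.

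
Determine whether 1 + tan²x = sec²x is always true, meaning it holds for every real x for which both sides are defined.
Yes, this is an identity.

Claim: 1 + tan²x = sec²x.
Reasoning: Start from sin²x + cos²x = 1 and divide every term by cos²x (allowed wherever tan x and sec x are defined): tan²x + 1 = 1/cos²x = sec²x.
So the two sides agree for every real x for which both sides are defined.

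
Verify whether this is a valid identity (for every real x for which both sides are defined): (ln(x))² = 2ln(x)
No, this is NOT an identity.

Claim: (ln(x))² = 2ln(x).
Test a specific point where both sides are defined: x = 4.
LHS = (ln(x))² ≈ 1.9218
RHS = 2ln(x) ≈ 2.7726
Since 1.9218 ≠ 2.7726, the equation fails at this point, so it cannot hold for every real x for which both sides are defined.
2ln(x) equals ln(x²), which is not the same as (ln x)².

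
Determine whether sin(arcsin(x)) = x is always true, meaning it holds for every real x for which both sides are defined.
Claim: sin(arcsin(x)) = x.
Reasoning: For -1 ≤ x ≤ 1 (where arcsin is defined), arcsin(x) is by definition an angle whose sine equals x. Taking the sine of that angle returns x. (Note the other order, arcsin(sin x) = x, is NOT an identity.)
So the two sides agree for every real x for which both sides are defined.

Conclusion: Yes, this is an identity.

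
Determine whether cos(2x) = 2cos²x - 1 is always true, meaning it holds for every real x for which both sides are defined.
Claim: cos(2x) = 2cos²x - 1.
Reasoning: cos(2x) = cos²x - sin²x. Replace sin²x by 1 - cos²x: cos²x - (1 - cos²x) = 2cos²x - 1.
So the two sides agree for every real x for which both sides are defined.

Conclusion: Yes, this is an identity.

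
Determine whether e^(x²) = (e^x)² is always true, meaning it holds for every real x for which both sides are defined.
No, this is NOT an identity.

Claim: e^(x²) = (e^x)².
Test a specific point where both sides are defined: x = 1.
LHS = e^(x²) ≈ 2.7183
RHS = (e^x)² ≈ 7.3891
Since 2.7183 ≠ 7.3891, the equation fails at this point, so it cannot hold for every real x for which both sides are defined.
(e^x)² = e^(2x), and 2x ≠ x² in general.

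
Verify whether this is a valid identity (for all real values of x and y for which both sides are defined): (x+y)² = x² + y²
Claim: (x+y)² = x² + y².
Test a specific point where both sides are defined: x = 4, y = -1.
LHS = (x+y)² ≈ 9.0000
RHS = x² + y² ≈ 17.0000
Since 9.0000 ≠ 17.0000, the equation fails at this point, so it cannot hold for all real values of x and y for which both sides are defined.
The correct expansion is (x+y)² = x² + 2xy + y²; the cross term 2xy is missing.

Conclusion: No, this is NOT an identity.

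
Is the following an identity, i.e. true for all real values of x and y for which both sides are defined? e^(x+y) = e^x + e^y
No, this is NOT an identity.

Claim: e^(x+y) = e^x + e^y.
Test a specific point where both sides are defined: x = 1, y = 3/2.
LHS = e^(x+y) ≈ 12.1825
RHS = e^x + e^y ≈ 7.2000
Since 12.1825 ≠ 7.2000, the equation fails at this point, so it cannot hold for all real values of x and y for which both sides are defined.
The correct rule is e^(x+y) = e^x · e^y (a product, not a sum).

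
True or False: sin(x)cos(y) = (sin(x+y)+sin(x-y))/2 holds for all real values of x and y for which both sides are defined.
Claim: sin(x)cos(y) = (sin(x+y)+sin(x-y))/2.
Reasoning: sin(x+y) = sin(x)cos(y) + cos(x)sin(y) and sin(x-y) = sin(x)cos(y) - cos(x)sin(y). Adding, sin(x+y) + sin(x-y) = 2sin(x)cos(y); divide by 2.
So the two sides agree for all real values of x and y for which both sides are defined.

Conclusion: True.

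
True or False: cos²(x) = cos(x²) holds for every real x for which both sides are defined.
False.

Claim: cos²(x) = cos(x²).
Test a specific point where both sides are defined: x = π/3.
LHS = cos²(x) ≈ 0.2500
RHS = cos(x²) ≈ 0.4566
Since 0.2500 ≠ 0.4566, the equation fails at this point, so it cannot hold for every real x for which both sides are defined.
cos²(x) means (cos x)², squaring the output; cos(x²) squares the input. These are different functions.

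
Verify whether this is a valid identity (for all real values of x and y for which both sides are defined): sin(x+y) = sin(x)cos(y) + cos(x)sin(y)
Claim: sin(x+y) = sin(x)cos(y) + cos(x)sin(y).
Reasoning: By Euler's formula e^(i(x+y)) = e^(ix)·e^(iy) = (cos x + i·sin x)(cos y + i·sin y). The imaginary part of the left side is sin(x+y); the imaginary part of the product is sin(x)cos(y) + cos(x)sin(y).
So the two sides agree for all real values of x and y for which both sides are defined.

Conclusion: Yes, this is an identity.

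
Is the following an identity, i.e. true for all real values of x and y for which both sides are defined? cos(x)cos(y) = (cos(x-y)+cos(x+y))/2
Claim: cos(x)cos(y) = (cos(x-y)+cos(x+y))/2.
Reasoning: cos(x-y) = cos(x)cos(y) + sin(x)sin(y) and cos(x+y) = cos(x)cos(y) - sin(x)sin(y). Adding, cos(x-y) + cos(x+y) = 2cos(x)cos(y); divide by 2.
So the two sides agree for all real values of x and y for which both sides are defined.

Conclusion: Yes, this is an identity.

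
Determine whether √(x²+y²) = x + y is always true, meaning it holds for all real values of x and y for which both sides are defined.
No, this is NOT an identity.

Claim: √(x²+y²) = x + y.
Test a specific point where both sides are defined: x = -2, y = -3.
LHS = √(x²+y²) ≈ 3.6056
RHS = x + y ≈ -5.0000
Since 3.6056 ≠ -5.0000, the equation fails at this point, so it cannot hold for all real values of x and y for which both sides are defined.
(x+y)² = x² + 2xy + y², not x² + y², so the square root does not split this way.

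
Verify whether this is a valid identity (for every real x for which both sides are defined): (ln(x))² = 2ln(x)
Claim: (ln(x))² = 2ln(x).
Test a specific point where both sides are defined: x = 2.
LHS = (ln(x))² ≈ 0.4805
RHS = 2ln(x) ≈ 1.3863
Since 0.4805 ≠ 1.3863, the equation fails at this point, so it cannot hold for every real x for which both sides are defined.
2ln(x) equals ln(x²), which is not the same as (ln x)².

Conclusion: No, this is NOT an identity.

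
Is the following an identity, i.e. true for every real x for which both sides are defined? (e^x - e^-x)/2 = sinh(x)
Claim: (e^x - e^-x)/2 = sinh(x).
Reasoning: This is exactly the definition of the hyperbolic sine: sinh(x) := (e^x - e^-x)/2.
So the two sides agree for every real x for which both sides are defined.

Conclusion: Yes, this is an identity.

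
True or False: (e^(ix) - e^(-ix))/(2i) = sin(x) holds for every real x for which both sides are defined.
Claim: (e^(ix) - e^(-ix))/(2i) = sin(x).
Reasoning: By Euler's formula e^(ix) = cos(x) + i·sin(x) and e^(-ix) = cos(x) - i·sin(x). Subtracting cancels the cosine terms: e^(ix) - e^(-ix) = 2i·sin(x); divide by 2i.
So the two sides agree for every real x for which both sides are defined.

Conclusion: True.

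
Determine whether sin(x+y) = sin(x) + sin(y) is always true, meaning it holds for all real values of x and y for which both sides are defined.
Claim: sin(x+y) = sin(x) + sin(y).
Test a specific point where both sides are defined: x = π/4, y = -π/2.
LHS = sin(x+y) ≈ -0.7071
RHS = sin(x) + sin(y) ≈ -0.2929
Since -0.7071 ≠ -0.2929, the equation fails at this point, so it cannot hold for all real values of x and y for which both sides are defined.
The correct expansion is sin(x+y) = sin(x)cos(y) + cos(x)sin(y); sine is not additive.

Conclusion: No, this is NOT an identity.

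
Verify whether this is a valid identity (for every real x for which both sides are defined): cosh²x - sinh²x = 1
Yes, this is an identity.

Claim: cosh²x - sinh²x = 1.
Reasoning: With cosh(x) = (e^x + e^-x)/2 and sinh(x) = (e^x - e^-x)/2: cosh²x = (e^(2x) + 2 + e^(-2x))/4 and sinh²x = (e^(2x) - 2 + e^(-2x))/4. Subtracting leaves 4/4 = 1.
So the two sides agree for every real x for which both sides are defined.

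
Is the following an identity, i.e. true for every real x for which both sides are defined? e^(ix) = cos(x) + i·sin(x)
Yes, this is an identity.

Claim: e^(ix) = cos(x) + i·sin(x).
Reasoning: Euler's formula. Expand e^(ix) = Σ (ix)^k / k!. Since i² = -1, the even-k terms are Σ (-1)^m x^(2m)/(2m)! = cos(x) and the odd-k terms are i · Σ (-1)^m x^(2m+1)/(2m+1)! = i·sin(x).
So the two sides agree for every real x for which both sides are defined.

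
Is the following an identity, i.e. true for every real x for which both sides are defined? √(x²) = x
No, this is NOT an identity.

Claim: √(x²) = x.
Test a specific point where both sides are defined: x = -1.
LHS = √(x²) ≈ 1.0000
RHS = x ≈ -1.0000
Since 1.0000 ≠ -1.0000, the equation fails at this point, so it cannot hold for every real x for which both sides are defined.
√(x²) = |x|, which differs from x whenever x < 0 (both sides are defined for every real x).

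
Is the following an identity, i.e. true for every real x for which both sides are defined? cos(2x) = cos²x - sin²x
Claim: cos(2x) = cos²x - sin²x.
Reasoning: Put y = x in the addition formula cos(x+y) = cos(x)cos(y) - sin(x)sin(y): cos(2x) = cos²x - sin²x.
So the two sides agree for every real x for which both sides are defined.

Conclusion: Yes, this is an identity.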